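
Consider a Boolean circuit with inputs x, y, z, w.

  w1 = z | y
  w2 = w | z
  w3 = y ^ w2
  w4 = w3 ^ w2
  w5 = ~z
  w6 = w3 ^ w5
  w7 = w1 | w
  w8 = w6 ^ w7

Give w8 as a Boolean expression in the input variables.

w1 = z | y
w2 = w | z
w3 = y ^ w2 = y ^ (w | z)
w5 = ~z
w6 = w3 ^ w5 = (y ^ (w | z)) ^ ~z
w7 = w1 | w = (z | y) | w
w8 = w6 ^ w7 = ((y ^ (w | z)) ^ ~z) ^ ((z | y) | w)

((y ^ (w | z)) ^ ~z) ^ ((z | y) | w)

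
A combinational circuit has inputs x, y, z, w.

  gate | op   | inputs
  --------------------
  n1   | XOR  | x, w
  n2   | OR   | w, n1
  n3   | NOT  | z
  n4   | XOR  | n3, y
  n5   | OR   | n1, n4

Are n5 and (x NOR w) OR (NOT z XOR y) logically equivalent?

n1 = x XOR w
n3 = NOT z
n4 = n3 XOR y = NOT z XOR y
n5 = n1 OR n4 = (x XOR w) OR (NOT z XOR y)
At x=0, y=0, z=1, w=0: circuit gives 0, formula gives 1.

No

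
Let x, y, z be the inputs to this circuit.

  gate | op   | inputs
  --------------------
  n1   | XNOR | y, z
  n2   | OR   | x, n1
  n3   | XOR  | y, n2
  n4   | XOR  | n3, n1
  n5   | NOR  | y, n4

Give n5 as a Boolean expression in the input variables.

n1 = y XNOR z
n2 = x OR n1 = x OR (y XNOR z)
n3 = y XOR n2 = y XOR (x OR (y XNOR z))
n4 = n3 XOR n1 = (y XOR (x OR (y XNOR z))) XOR (y XNOR z)
n5 = y NOR n4 = y NOR ((y XOR (x OR (y XNOR z))) XOR (y XNOR z))

y NOR ((y XOR (x OR (y XNOR z))) XOR (y XNOR z))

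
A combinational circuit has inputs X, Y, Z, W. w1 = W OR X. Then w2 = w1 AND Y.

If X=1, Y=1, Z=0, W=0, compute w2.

1

w1 = 0 OR 1 = 1
w2 = 1 AND 1 = 1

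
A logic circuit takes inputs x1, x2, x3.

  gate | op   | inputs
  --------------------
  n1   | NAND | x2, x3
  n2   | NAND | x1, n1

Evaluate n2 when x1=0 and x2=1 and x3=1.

1

n1 = 1 NAND 1 = 0
n2 = 0 NAND 0 = 1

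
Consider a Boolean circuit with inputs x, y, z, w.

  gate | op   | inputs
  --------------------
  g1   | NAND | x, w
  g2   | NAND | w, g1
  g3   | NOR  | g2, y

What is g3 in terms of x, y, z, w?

g1 = x NAND w
g2 = w NAND g1 = w NAND (x NAND w)
g3 = g2 NOR y = (w NAND (x NAND w)) NOR y

(w NAND (x NAND w)) NOR y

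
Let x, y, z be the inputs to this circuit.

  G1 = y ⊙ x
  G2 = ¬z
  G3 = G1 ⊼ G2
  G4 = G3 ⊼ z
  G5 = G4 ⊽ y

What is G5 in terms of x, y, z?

(((y ⊙ x) ⊼ ¬z) ⊼ z) ⊽ y

G1 = y ⊙ x
G2 = ¬z
G3 = G1 ⊼ G2 = (y ⊙ x) ⊼ ¬z
G4 = G3 ⊼ z = ((y ⊙ x) ⊼ ¬z) ⊼ z
G5 = G4 ⊽ y = (((y ⊙ x) ⊼ ¬z) ⊼ z) ⊽ y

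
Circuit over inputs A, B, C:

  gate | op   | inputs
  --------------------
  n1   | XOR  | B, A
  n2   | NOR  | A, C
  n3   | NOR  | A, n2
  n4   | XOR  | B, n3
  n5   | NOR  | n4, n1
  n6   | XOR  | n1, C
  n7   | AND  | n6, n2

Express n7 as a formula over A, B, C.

n1 = B XOR A
n2 = A NOR C
n6 = n1 XOR C = (B XOR A) XOR C
n7 = n6 AND n2 = ((B XOR A) XOR C) AND (A NOR C)

((B XOR A) XOR C) AND (A NOR C)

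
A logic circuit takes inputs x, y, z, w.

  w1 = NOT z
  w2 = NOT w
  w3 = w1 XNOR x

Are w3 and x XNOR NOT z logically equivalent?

Yes

w1 = NOT z
w3 = w1 XNOR x = NOT z XNOR x
At x=0, y=0, z=0, w=0: circuit gives 0, formula gives 0.
At x=0, y=0, z=1, w=0: circuit gives 1, formula gives 1.
Agrees on all 16 inputs.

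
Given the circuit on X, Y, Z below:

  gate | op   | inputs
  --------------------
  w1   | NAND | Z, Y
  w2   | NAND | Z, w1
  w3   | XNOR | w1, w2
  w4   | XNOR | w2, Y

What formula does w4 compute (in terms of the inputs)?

(Z NAND (Z NAND Y)) XNOR Y

w1 = Z NAND Y
w2 = Z NAND w1 = Z NAND (Z NAND Y)
w4 = w2 XNOR Y = (Z NAND (Z NAND Y)) XNOR Y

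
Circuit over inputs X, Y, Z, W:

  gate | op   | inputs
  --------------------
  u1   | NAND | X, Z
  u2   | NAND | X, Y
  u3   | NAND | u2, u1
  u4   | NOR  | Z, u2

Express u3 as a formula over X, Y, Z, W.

u1 = X NAND Z
u2 = X NAND Y
u3 = u2 NAND u1 = (X NAND Y) NAND (X NAND Z)

(X NAND Y) NAND (X NAND Z)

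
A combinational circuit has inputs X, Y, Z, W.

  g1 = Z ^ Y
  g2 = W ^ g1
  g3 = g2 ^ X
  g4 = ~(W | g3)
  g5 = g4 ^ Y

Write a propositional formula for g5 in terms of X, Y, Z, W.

g1 = Z ^ Y
g2 = W ^ g1 = W ^ (Z ^ Y)
g3 = g2 ^ X = (W ^ (Z ^ Y)) ^ X
g4 = ~(W | g3) = ~(W | ((W ^ (Z ^ Y)) ^ X))
g5 = g4 ^ Y = (~(W | ((W ^ (Z ^ Y)) ^ X))) ^ Y

(~(W | ((W ^ (Z ^ Y)) ^ X))) ^ Y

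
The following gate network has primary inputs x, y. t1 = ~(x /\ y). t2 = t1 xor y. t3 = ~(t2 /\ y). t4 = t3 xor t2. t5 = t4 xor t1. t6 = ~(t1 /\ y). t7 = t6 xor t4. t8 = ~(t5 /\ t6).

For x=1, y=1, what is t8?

0

t1 = ~(1 /\ 1) = 0
t2 = 0 xor 1 = 1
t3 = ~(1 /\ 1) = 0
t4 = 0 xor 1 = 1
t5 = 1 xor 0 = 1
t6 = ~(0 /\ 1) = 1
t8 = ~(1 /\ 1) = 0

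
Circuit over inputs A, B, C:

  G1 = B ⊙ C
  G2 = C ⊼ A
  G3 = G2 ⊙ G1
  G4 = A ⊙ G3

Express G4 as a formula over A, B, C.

A ⊙ ((C ⊼ A) ⊙ (B ⊙ C))

G1 = B ⊙ C
G2 = C ⊼ A
G3 = G2 ⊙ G1 = (C ⊼ A) ⊙ (B ⊙ C)
G4 = A ⊙ G3 = A ⊙ ((C ⊼ A) ⊙ (B ⊙ C))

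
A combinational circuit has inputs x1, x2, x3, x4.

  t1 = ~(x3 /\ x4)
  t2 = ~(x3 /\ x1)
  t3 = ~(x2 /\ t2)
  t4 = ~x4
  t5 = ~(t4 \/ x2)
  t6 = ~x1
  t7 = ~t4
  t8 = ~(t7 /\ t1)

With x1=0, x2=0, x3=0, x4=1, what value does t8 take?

0

t1 = ~(0 /\ 1) = 1
t4 = ~1 = 0
t7 = ~0 = 1
t8 = ~(1 /\ 1) = 0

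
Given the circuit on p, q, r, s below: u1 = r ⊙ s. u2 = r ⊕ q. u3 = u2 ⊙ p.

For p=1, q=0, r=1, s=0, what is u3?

1

u2 = 1 ⊕ 0 = 1
u3 = 1 ⊙ 1 = 1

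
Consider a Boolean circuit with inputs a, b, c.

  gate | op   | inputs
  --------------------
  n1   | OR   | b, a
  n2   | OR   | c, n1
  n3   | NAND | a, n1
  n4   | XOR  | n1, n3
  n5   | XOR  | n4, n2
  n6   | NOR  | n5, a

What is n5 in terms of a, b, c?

((b OR a) XOR (a NAND (b OR a))) XOR (c OR (b OR a))

n1 = b OR a
n2 = c OR n1 = c OR (b OR a)
n3 = a NAND n1 = a NAND (b OR a)
n4 = n1 XOR n3 = (b OR a) XOR (a NAND (b OR a))
n5 = n4 XOR n2 = ((b OR a) XOR (a NAND (b OR a))) XOR (c OR (b OR a))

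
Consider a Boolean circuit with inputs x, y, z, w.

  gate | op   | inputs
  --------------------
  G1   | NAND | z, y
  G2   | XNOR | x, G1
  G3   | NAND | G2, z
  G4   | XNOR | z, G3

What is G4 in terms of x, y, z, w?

G1 = z NAND y
G2 = x XNOR G1 = x XNOR (z NAND y)
G3 = G2 NAND z = (x XNOR (z NAND y)) NAND z
G4 = z XNOR G3 = z XNOR ((x XNOR (z NAND y)) NAND z)

z XNOR ((x XNOR (z NAND y)) NAND z)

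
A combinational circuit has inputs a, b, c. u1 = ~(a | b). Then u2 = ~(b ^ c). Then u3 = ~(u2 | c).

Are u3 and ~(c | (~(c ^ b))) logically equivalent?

Yes

u2 = ~(b ^ c)
u3 = ~(u2 | c) = ~((~(b ^ c)) | c)
At a=0, b=0, c=0: circuit gives 0, formula gives 0.
At a=0, b=1, c=0: circuit gives 1, formula gives 1.
Agrees on all 8 inputs.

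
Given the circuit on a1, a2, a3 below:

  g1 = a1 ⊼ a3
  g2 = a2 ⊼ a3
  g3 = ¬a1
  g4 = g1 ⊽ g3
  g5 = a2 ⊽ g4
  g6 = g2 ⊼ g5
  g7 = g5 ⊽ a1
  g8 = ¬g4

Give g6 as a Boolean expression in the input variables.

(a2 ⊼ a3) ⊼ (a2 ⊽ ((a1 ⊼ a3) ⊽ ¬a1))

g1 = a1 ⊼ a3
g2 = a2 ⊼ a3
g3 = ¬a1
g4 = g1 ⊽ g3 = (a1 ⊼ a3) ⊽ ¬a1
g5 = a2 ⊽ g4 = a2 ⊽ ((a1 ⊼ a3) ⊽ ¬a1)
g6 = g2 ⊼ g5 = (a2 ⊼ a3) ⊼ (a2 ⊽ ((a1 ⊼ a3) ⊽ ¬a1))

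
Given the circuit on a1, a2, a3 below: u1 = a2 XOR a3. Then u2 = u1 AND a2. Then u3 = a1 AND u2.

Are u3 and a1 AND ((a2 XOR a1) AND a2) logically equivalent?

No

u1 = a2 XOR a3
u2 = u1 AND a2 = (a2 XOR a3) AND a2
u3 = a1 AND u2 = a1 AND ((a2 XOR a3) AND a2)
At a1=1, a2=1, a3=0: circuit gives 1, formula gives 0.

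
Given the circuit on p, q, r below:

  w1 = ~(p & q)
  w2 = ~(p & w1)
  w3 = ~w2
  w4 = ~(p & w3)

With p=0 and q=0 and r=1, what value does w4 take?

1

w1 = ~(0 & 0) = 1
w2 = ~(0 & 1) = 1
w3 = ~1 = 0
w4 = ~(0 & 0) = 1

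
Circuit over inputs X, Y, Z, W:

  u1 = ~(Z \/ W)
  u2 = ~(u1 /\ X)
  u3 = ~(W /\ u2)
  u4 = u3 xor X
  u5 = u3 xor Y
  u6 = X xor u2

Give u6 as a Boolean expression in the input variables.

u1 = ~(Z \/ W)
u2 = ~(u1 /\ X) = ~((~(Z \/ W)) /\ X)
u6 = X xor u2 = X xor (~((~(Z \/ W)) /\ X))

X xor (~((~(Z \/ W)) /\ X))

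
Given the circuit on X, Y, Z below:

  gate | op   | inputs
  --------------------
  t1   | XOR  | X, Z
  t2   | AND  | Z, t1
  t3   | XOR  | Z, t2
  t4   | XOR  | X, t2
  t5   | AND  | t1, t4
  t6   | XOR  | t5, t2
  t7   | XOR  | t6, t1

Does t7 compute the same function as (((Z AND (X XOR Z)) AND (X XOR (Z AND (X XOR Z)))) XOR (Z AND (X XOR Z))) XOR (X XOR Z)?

t1 = X XOR Z
t2 = Z AND t1 = Z AND (X XOR Z)
t4 = X XOR t2 = X XOR (Z AND (X XOR Z))
t5 = t1 AND t4 = (X XOR Z) AND (X XOR (Z AND (X XOR Z)))
t6 = t5 XOR t2 = ((X XOR Z) AND (X XOR (Z AND (X XOR Z)))) XOR (Z AND (X XOR Z))
t7 = t6 XOR t1 = (((X XOR Z) AND (X XOR (Z AND (X XOR Z)))) XOR (Z AND (X XOR Z))) XOR (X XOR Z)
At X=1, Y=0, Z=0: circuit gives 0, formula gives 1.

No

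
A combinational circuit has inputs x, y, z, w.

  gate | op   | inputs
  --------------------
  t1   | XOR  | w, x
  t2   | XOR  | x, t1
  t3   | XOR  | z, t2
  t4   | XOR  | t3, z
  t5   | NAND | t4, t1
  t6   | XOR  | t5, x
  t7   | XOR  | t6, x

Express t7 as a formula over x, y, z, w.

((((z XOR (x XOR (w XOR x))) XOR z) NAND (w XOR x)) XOR x) XOR x

t1 = w XOR x
t2 = x XOR t1 = x XOR (w XOR x)
t3 = z XOR t2 = z XOR (x XOR (w XOR x))
t4 = t3 XOR z = (z XOR (x XOR (w XOR x))) XOR z
t5 = t4 NAND t1 = ((z XOR (x XOR (w XOR x))) XOR z) NAND (w XOR x)
t6 = t5 XOR x = (((z XOR (x XOR (w XOR x))) XOR z) NAND (w XOR x)) XOR x
t7 = t6 XOR x = ((((z XOR (x XOR (w XOR x))) XOR z) NAND (w XOR x)) XOR x) XOR x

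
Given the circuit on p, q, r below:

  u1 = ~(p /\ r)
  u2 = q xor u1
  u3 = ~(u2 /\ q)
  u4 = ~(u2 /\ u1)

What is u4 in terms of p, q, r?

~((q xor (~(p /\ r))) /\ (~(p /\ r)))

u1 = ~(p /\ r)
u2 = q xor u1 = q xor (~(p /\ r))
u4 = ~(u2 /\ u1) = ~((q xor (~(p /\ r))) /\ (~(p /\ r)))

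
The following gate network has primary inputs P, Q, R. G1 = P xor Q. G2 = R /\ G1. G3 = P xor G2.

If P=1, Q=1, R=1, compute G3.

1

G1 = 1 xor 1 = 0
G2 = 1 /\ 0 = 0
G3 = 1 xor 0 = 1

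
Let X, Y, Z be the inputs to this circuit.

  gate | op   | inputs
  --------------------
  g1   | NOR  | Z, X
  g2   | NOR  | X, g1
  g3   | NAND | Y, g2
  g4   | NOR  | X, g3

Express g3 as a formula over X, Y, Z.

g1 = Z NOR X
g2 = X NOR g1 = X NOR (Z NOR X)
g3 = Y NAND g2 = Y NAND (X NOR (Z NOR X))

Y NAND (X NOR (Z NOR X))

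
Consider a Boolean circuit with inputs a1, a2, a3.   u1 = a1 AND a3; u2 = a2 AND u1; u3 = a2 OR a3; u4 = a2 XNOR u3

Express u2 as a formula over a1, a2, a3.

u1 = a1 AND a3
u2 = a2 AND u1 = a2 AND (a1 AND a3)

a2 AND (a1 AND a3)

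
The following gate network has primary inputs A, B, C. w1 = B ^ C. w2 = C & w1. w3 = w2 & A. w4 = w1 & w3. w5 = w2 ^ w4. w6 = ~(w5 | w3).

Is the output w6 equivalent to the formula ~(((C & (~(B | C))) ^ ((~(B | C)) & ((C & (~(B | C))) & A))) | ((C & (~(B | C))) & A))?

w1 = B ^ C
w2 = C & w1 = C & (B ^ C)
w3 = w2 & A = (C & (B ^ C)) & A
w4 = w1 & w3 = (B ^ C) & ((C & (B ^ C)) & A)
w5 = w2 ^ w4 = (C & (B ^ C)) ^ ((B ^ C) & ((C & (B ^ C)) & A))
w6 = ~(w5 | w3) = ~(((C & (B ^ C)) ^ ((B ^ C) & ((C & (B ^ C)) & A))) | ((C & (B ^ C)) & A))
At A=0, B=0, C=1: circuit gives 0, formula gives 1.

No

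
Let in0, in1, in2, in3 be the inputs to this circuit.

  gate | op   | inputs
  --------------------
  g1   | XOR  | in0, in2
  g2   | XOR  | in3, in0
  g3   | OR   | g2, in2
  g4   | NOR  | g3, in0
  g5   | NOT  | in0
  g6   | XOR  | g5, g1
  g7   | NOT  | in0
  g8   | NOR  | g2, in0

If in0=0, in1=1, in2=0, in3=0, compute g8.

1

g2 = 0 XOR 0 = 0
g8 = 0 NOR 0 = 1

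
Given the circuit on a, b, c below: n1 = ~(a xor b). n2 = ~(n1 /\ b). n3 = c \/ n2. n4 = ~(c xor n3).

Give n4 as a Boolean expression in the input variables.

~(c xor (c \/ (~((~(a xor b)) /\ b))))

n1 = ~(a xor b)
n2 = ~(n1 /\ b) = ~((~(a xor b)) /\ b)
n3 = c \/ n2 = c \/ (~((~(a xor b)) /\ b))
n4 = ~(c xor n3) = ~(c xor (c \/ (~((~(a xor b)) /\ b))))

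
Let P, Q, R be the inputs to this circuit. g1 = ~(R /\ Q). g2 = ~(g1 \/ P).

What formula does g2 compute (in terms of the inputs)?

~((~(R /\ Q)) \/ P)

g1 = ~(R /\ Q)
g2 = ~(g1 \/ P) = ~((~(R /\ Q)) \/ P)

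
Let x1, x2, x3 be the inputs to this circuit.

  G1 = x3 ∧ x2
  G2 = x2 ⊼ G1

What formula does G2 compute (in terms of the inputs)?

G1 = x3 ∧ x2
G2 = x2 ⊼ G1 = x2 ⊼ (x3 ∧ x2)

x2 ⊼ (x3 ∧ x2)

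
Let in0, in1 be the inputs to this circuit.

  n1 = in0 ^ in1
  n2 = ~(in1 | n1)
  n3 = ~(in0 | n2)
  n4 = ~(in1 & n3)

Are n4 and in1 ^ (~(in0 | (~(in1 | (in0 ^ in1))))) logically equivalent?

No

n1 = in0 ^ in1
n2 = ~(in1 | n1) = ~(in1 | (in0 ^ in1))
n3 = ~(in0 | n2) = ~(in0 | (~(in1 | (in0 ^ in1))))
n4 = ~(in1 & n3) = ~(in1 & (~(in0 | (~(in1 | (in0 ^ in1))))))
At in0=0, in1=0: circuit gives 1, formula gives 0.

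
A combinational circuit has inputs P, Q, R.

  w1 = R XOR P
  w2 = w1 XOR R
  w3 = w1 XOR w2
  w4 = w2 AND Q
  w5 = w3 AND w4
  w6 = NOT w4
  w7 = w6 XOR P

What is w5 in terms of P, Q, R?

w1 = R XOR P
w2 = w1 XOR R = (R XOR P) XOR R
w3 = w1 XOR w2 = (R XOR P) XOR ((R XOR P) XOR R)
w4 = w2 AND Q = ((R XOR P) XOR R) AND Q
w5 = w3 AND w4 = ((R XOR P) XOR ((R XOR P) XOR R)) AND (((R XOR P) XOR R) AND Q)

((R XOR P) XOR ((R XOR P) XOR R)) AND (((R XOR P) XOR R) AND Q)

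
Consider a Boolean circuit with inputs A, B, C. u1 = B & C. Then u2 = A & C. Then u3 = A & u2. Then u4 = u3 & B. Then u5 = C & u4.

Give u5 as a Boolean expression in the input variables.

u2 = A & C
u3 = A & u2 = A & (A & C)
u4 = u3 & B = (A & (A & C)) & B
u5 = C & u4 = C & ((A & (A & C)) & B)

C & ((A & (A & C)) & B)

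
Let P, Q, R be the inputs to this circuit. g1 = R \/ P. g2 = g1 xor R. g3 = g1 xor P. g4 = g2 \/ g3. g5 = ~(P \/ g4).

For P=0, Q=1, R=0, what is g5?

1

g1 = 0 \/ 0 = 0
g2 = 0 xor 0 = 0
g3 = 0 xor 0 = 0
g4 = 0 \/ 0 = 0
g5 = ~(0 \/ 0) = 1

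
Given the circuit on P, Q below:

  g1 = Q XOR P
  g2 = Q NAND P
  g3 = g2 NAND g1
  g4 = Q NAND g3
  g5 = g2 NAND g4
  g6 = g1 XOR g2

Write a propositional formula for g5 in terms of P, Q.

(Q NAND P) NAND (Q NAND ((Q NAND P) NAND (Q XOR P)))

g1 = Q XOR P
g2 = Q NAND P
g3 = g2 NAND g1 = (Q NAND P) NAND (Q XOR P)
g4 = Q NAND g3 = Q NAND ((Q NAND P) NAND (Q XOR P))
g5 = g2 NAND g4 = (Q NAND P) NAND (Q NAND ((Q NAND P) NAND (Q XOR P)))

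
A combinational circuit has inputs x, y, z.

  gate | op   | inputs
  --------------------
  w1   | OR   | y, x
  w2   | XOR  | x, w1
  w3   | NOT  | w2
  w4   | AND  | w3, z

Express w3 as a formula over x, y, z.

NOT (x XOR (y OR x))

w1 = y OR x
w2 = x XOR w1 = x XOR (y OR x)
w3 = NOT w2 = NOT (x XOR (y OR x))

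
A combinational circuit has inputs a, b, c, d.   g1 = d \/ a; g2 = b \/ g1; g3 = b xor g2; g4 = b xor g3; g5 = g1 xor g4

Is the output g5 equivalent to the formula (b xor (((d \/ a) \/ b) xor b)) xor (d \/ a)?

g1 = d \/ a
g2 = b \/ g1 = b \/ (d \/ a)
g3 = b xor g2 = b xor (b \/ (d \/ a))
g4 = b xor g3 = b xor (b xor (b \/ (d \/ a)))
g5 = g1 xor g4 = (d \/ a) xor (b xor (b xor (b \/ (d \/ a))))
At a=0, b=0, c=0, d=0: circuit gives 0, formula gives 0.
At a=0, b=1, c=0, d=0: circuit gives 1, formula gives 1.
Agrees on all 16 inputs.

Yes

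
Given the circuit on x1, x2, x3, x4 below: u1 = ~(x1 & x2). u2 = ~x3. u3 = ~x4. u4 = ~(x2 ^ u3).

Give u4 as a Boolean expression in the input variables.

~(x2 ^ ~x4)

u3 = ~x4
u4 = ~(x2 ^ u3) = ~(x2 ^ ~x4)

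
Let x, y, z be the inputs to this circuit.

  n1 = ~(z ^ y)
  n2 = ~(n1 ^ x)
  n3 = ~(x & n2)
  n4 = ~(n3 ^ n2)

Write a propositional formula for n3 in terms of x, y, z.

n1 = ~(z ^ y)
n2 = ~(n1 ^ x) = ~((~(z ^ y)) ^ x)
n3 = ~(x & n2) = ~(x & (~((~(z ^ y)) ^ x)))

~(x & (~((~(z ^ y)) ^ x)))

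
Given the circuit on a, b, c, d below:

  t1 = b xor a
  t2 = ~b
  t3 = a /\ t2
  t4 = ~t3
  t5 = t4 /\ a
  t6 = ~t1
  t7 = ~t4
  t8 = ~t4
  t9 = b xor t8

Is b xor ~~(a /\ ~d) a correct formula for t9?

No

t2 = ~b
t3 = a /\ t2 = a /\ ~b
t4 = ~t3 = ~(a /\ ~b)
t8 = ~t4 = ~~(a /\ ~b)
t9 = b xor t8 = b xor ~~(a /\ ~b)
At a=1, b=0, c=0, d=1: circuit gives 1, formula gives 0.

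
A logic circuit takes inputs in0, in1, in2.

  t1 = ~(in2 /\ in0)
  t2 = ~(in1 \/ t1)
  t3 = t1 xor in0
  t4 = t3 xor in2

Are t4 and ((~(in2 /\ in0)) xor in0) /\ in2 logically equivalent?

No

t1 = ~(in2 /\ in0)
t3 = t1 xor in0 = (~(in2 /\ in0)) xor in0
t4 = t3 xor in2 = ((~(in2 /\ in0)) xor in0) xor in2
At in0=0, in1=0, in2=0: circuit gives 1, formula gives 0.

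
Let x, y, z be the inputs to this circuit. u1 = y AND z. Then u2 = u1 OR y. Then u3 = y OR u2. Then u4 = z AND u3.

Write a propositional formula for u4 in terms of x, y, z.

u1 = y AND z
u2 = u1 OR y = (y AND z) OR y
u3 = y OR u2 = y OR ((y AND z) OR y)
u4 = z AND u3 = z AND (y OR ((y AND z) OR y))

z AND (y OR ((y AND z) OR y))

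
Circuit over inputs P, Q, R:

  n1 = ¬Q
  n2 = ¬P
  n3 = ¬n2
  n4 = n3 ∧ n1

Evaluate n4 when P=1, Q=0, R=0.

1

n1 = ¬0 = 1
n2 = ¬1 = 0
n3 = ¬0 = 1
n4 = 1 ∧ 1 = 1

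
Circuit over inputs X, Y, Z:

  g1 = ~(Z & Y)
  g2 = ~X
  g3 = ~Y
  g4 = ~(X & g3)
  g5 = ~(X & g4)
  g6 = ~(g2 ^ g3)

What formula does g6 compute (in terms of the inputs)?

g2 = ~X
g3 = ~Y
g6 = ~(g2 ^ g3) = ~(~X ^ ~Y)

~(~X ^ ~Y)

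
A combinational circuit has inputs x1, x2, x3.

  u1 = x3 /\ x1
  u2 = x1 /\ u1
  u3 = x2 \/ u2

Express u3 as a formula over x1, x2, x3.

u1 = x3 /\ x1
u2 = x1 /\ u1 = x1 /\ (x3 /\ x1)
u3 = x2 \/ u2 = x2 \/ (x1 /\ (x3 /\ x1))

x2 \/ (x1 /\ (x3 /\ x1))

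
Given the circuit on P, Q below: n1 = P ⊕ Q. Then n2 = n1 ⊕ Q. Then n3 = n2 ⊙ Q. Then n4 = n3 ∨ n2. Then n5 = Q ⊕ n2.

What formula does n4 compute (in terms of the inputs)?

n1 = P ⊕ Q
n2 = n1 ⊕ Q = (P ⊕ Q) ⊕ Q
n3 = n2 ⊙ Q = ((P ⊕ Q) ⊕ Q) ⊙ Q
n4 = n3 ∨ n2 = (((P ⊕ Q) ⊕ Q) ⊙ Q) ∨ ((P ⊕ Q) ⊕ Q)

(((P ⊕ Q) ⊕ Q) ⊙ Q) ∨ ((P ⊕ Q) ⊕ Q)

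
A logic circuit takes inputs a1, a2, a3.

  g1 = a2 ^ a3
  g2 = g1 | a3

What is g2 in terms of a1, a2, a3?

(a2 ^ a3) | a3

g1 = a2 ^ a3
g2 = g1 | a3 = (a2 ^ a3) | a3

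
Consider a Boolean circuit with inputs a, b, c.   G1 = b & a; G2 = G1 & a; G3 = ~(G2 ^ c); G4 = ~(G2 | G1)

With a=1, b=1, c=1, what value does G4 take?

G1 = 1 & 1 = 1
G2 = 1 & 1 = 1
G4 = ~(1 | 1) = 0

0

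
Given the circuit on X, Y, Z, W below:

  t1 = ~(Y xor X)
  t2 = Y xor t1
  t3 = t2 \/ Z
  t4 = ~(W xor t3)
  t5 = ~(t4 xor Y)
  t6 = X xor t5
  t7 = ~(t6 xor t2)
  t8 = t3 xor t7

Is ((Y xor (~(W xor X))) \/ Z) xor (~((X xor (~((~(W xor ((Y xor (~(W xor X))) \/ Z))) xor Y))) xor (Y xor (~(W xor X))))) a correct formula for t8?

No

t1 = ~(Y xor X)
t2 = Y xor t1 = Y xor (~(Y xor X))
t3 = t2 \/ Z = (Y xor (~(Y xor X))) \/ Z
t4 = ~(W xor t3) = ~(W xor ((Y xor (~(Y xor X))) \/ Z))
t5 = ~(t4 xor Y) = ~((~(W xor ((Y xor (~(Y xor X))) \/ Z))) xor Y)
t6 = X xor t5 = X xor (~((~(W xor ((Y xor (~(Y xor X))) \/ Z))) xor Y))
t7 = ~(t6 xor t2) = ~((X xor (~((~(W xor ((Y xor (~(Y xor X))) \/ Z))) xor Y))) xor (Y xor (~(Y xor X))))
t8 = t3 xor t7 = ((Y xor (~(Y xor X))) \/ Z) xor (~((X xor (~((~(W xor ((Y xor (~(Y xor X))) \/ Z))) xor Y))) xor (Y xor (~(Y xor X)))))
At X=0, Y=0, Z=0, W=1: circuit gives 1, formula gives 0.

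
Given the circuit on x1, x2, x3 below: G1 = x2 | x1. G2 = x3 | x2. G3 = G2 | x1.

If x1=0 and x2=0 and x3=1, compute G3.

G2 = 1 | 0 = 1
G3 = 1 | 0 = 1

1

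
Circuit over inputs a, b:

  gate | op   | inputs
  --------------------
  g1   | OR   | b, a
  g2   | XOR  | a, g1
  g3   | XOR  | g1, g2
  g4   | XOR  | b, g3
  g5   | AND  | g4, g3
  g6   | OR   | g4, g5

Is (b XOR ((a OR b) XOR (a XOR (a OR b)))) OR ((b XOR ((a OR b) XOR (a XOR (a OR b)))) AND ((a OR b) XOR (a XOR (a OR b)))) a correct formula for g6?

g1 = b OR a
g2 = a XOR g1 = a XOR (b OR a)
g3 = g1 XOR g2 = (b OR a) XOR (a XOR (b OR a))
g4 = b XOR g3 = b XOR ((b OR a) XOR (a XOR (b OR a)))
g5 = g4 AND g3 = (b XOR ((b OR a) XOR (a XOR (b OR a)))) AND ((b OR a) XOR (a XOR (b OR a)))
g6 = g4 OR g5 = (b XOR ((b OR a) XOR (a XOR (b OR a)))) OR ((b XOR ((b OR a) XOR (a XOR (b OR a)))) AND ((b OR a) XOR (a XOR (b OR a))))
At a=0, b=0: circuit gives 0, formula gives 0.
At a=0, b=1: circuit gives 1, formula gives 1.
Agrees on all 4 inputs.

Yes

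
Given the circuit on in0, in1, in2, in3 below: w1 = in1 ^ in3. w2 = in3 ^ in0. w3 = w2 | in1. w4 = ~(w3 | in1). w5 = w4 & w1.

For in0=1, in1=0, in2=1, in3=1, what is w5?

1

w1 = 0 ^ 1 = 1
w2 = 1 ^ 1 = 0
w3 = 0 | 0 = 0
w4 = ~(0 | 0) = 1
w5 = 1 & 1 = 1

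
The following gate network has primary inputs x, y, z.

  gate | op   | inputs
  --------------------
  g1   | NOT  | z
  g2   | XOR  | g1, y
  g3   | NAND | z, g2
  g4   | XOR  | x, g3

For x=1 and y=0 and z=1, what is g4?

0

g1 = NOT 1 = 0
g2 = 0 XOR 0 = 0
g3 = 1 NAND 0 = 1
g4 = 1 XOR 1 = 0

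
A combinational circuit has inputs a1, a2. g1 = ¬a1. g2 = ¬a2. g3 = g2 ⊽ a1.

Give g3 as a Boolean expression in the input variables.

¬a2 ⊽ a1

g2 = ¬a2
g3 = g2 ⊽ a1 = ¬a2 ⊽ a1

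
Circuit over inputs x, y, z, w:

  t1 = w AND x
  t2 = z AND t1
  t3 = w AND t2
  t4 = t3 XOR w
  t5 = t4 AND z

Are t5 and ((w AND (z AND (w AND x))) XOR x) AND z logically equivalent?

No

t1 = w AND x
t2 = z AND t1 = z AND (w AND x)
t3 = w AND t2 = w AND (z AND (w AND x))
t4 = t3 XOR w = (w AND (z AND (w AND x))) XOR w
t5 = t4 AND z = ((w AND (z AND (w AND x))) XOR w) AND z
At x=0, y=0, z=1, w=1: circuit gives 1, formula gives 0.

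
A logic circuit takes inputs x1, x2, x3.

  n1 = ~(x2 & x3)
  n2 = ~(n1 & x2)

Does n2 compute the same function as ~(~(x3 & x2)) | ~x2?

n1 = ~(x2 & x3)
n2 = ~(n1 & x2) = ~((~(x2 & x3)) & x2)
At x1=0, x2=1, x3=0: circuit gives 0, formula gives 0.
At x1=0, x2=0, x3=0: circuit gives 1, formula gives 1.
Agrees on all 8 inputs.

Yes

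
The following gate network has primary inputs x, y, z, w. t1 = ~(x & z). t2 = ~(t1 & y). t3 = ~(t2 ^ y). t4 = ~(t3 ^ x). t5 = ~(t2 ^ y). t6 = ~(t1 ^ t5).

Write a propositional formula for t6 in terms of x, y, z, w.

t1 = ~(x & z)
t2 = ~(t1 & y) = ~((~(x & z)) & y)
t5 = ~(t2 ^ y) = ~((~((~(x & z)) & y)) ^ y)
t6 = ~(t1 ^ t5) = ~((~(x & z)) ^ (~((~((~(x & z)) & y)) ^ y)))

~((~(x & z)) ^ (~((~((~(x & z)) & y)) ^ y)))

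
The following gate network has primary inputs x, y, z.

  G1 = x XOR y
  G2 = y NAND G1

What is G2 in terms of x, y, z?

y NAND (x XOR y)

G1 = x XOR y
G2 = y NAND G1 = y NAND (x XOR y)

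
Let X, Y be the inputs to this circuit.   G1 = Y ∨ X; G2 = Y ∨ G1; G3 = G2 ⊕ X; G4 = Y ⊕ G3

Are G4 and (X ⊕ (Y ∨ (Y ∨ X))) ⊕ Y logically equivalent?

Yes

G1 = Y ∨ X
G2 = Y ∨ G1 = Y ∨ (Y ∨ X)
G3 = G2 ⊕ X = (Y ∨ (Y ∨ X)) ⊕ X
G4 = Y ⊕ G3 = Y ⊕ ((Y ∨ (Y ∨ X)) ⊕ X)
At X=0, Y=0: circuit gives 0, formula gives 0.
At X=1, Y=1: circuit gives 1, formula gives 1.
Agrees on all 4 inputs.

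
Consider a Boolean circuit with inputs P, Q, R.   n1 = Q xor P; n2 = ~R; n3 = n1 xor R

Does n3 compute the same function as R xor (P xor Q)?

n1 = Q xor P
n3 = n1 xor R = (Q xor P) xor R
At P=0, Q=0, R=0: circuit gives 0, formula gives 0.
At P=0, Q=0, R=1: circuit gives 1, formula gives 1.
Agrees on all 8 inputs.

Yes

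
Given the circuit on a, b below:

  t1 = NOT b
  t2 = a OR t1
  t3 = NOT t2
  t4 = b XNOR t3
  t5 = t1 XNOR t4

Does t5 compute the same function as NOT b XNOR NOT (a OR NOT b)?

No

t1 = NOT b
t2 = a OR t1 = a OR NOT b
t3 = NOT t2 = NOT (a OR NOT b)
t4 = b XNOR t3 = b XNOR NOT (a OR NOT b)
t5 = t1 XNOR t4 = NOT b XNOR (b XNOR NOT (a OR NOT b))
At a=0, b=0: circuit gives 1, formula gives 0.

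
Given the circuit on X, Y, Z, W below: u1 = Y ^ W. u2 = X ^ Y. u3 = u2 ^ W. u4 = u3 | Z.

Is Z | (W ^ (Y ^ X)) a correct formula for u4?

u2 = X ^ Y
u3 = u2 ^ W = (X ^ Y) ^ W
u4 = u3 | Z = ((X ^ Y) ^ W) | Z
At X=0, Y=0, Z=0, W=0: circuit gives 0, formula gives 0.
At X=0, Y=0, Z=0, W=1: circuit gives 1, formula gives 1.
Agrees on all 16 inputs.

Yes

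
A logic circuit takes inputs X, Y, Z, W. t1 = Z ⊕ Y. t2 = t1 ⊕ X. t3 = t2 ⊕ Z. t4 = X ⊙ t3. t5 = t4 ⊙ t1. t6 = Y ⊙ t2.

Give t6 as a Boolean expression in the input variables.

t1 = Z ⊕ Y
t2 = t1 ⊕ X = (Z ⊕ Y) ⊕ X
t6 = Y ⊙ t2 = Y ⊙ ((Z ⊕ Y) ⊕ X)

Y ⊙ ((Z ⊕ Y) ⊕ X)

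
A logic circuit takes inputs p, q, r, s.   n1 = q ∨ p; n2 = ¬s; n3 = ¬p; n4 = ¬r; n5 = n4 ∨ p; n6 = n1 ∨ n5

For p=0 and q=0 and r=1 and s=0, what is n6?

n1 = 0 ∨ 0 = 0
n4 = ¬1 = 0
n5 = 0 ∨ 0 = 0
n6 = 0 ∨ 0 = 0

0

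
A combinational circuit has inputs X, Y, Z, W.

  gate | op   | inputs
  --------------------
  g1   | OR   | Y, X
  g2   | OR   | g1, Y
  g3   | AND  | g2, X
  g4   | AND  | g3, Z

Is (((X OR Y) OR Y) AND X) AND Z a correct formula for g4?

Yes

g1 = Y OR X
g2 = g1 OR Y = (Y OR X) OR Y
g3 = g2 AND X = ((Y OR X) OR Y) AND X
g4 = g3 AND Z = (((Y OR X) OR Y) AND X) AND Z
At X=0, Y=0, Z=0, W=0: circuit gives 0, formula gives 0.
At X=1, Y=0, Z=1, W=0: circuit gives 1, formula gives 1.
Agrees on all 16 inputs.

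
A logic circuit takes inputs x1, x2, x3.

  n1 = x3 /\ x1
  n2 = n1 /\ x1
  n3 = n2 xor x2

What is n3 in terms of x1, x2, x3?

n1 = x3 /\ x1
n2 = n1 /\ x1 = (x3 /\ x1) /\ x1
n3 = n2 xor x2 = ((x3 /\ x1) /\ x1) xor x2

((x3 /\ x1) /\ x1) xor x2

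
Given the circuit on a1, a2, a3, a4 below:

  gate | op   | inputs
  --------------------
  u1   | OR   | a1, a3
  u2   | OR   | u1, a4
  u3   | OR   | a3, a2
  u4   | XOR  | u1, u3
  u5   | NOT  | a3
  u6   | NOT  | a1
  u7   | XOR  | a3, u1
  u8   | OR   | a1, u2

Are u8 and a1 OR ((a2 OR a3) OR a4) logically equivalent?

u1 = a1 OR a3
u2 = u1 OR a4 = (a1 OR a3) OR a4
u8 = a1 OR u2 = a1 OR ((a1 OR a3) OR a4)
At a1=0, a2=1, a3=0, a4=0: circuit gives 0, formula gives 1.

No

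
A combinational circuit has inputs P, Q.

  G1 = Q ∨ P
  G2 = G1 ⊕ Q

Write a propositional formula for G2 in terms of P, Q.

(Q ∨ P) ⊕ Q

G1 = Q ∨ P
G2 = G1 ⊕ Q = (Q ∨ P) ⊕ Q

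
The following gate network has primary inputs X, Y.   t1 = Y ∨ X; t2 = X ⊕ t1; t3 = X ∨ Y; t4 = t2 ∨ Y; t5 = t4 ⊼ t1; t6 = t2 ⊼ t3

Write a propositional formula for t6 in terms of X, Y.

(X ⊕ (Y ∨ X)) ⊼ (X ∨ Y)

t1 = Y ∨ X
t2 = X ⊕ t1 = X ⊕ (Y ∨ X)
t3 = X ∨ Y
t6 = t2 ⊼ t3 = (X ⊕ (Y ∨ X)) ⊼ (X ∨ Y)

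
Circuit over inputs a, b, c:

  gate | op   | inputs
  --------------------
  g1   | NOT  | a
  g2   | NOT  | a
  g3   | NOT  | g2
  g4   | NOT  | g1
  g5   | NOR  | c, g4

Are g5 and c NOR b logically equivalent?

g1 = NOT a
g4 = NOT g1 = NOT NOT a
g5 = c NOR g4 = c NOR NOT NOT a
At a=0, b=1, c=0: circuit gives 1, formula gives 0.

No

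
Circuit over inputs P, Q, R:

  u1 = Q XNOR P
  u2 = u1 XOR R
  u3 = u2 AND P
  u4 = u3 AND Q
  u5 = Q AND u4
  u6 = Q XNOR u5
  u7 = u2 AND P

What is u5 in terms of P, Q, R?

u1 = Q XNOR P
u2 = u1 XOR R = (Q XNOR P) XOR R
u3 = u2 AND P = ((Q XNOR P) XOR R) AND P
u4 = u3 AND Q = (((Q XNOR P) XOR R) AND P) AND Q
u5 = Q AND u4 = Q AND ((((Q XNOR P) XOR R) AND P) AND Q)

Q AND ((((Q XNOR P) XOR R) AND P) AND Q)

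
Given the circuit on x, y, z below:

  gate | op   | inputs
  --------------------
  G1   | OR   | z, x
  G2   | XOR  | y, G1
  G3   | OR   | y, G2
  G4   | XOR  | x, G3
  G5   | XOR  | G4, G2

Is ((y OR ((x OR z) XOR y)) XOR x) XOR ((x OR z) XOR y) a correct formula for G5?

G1 = z OR x
G2 = y XOR G1 = y XOR (z OR x)
G3 = y OR G2 = y OR (y XOR (z OR x))
G4 = x XOR G3 = x XOR (y OR (y XOR (z OR x)))
G5 = G4 XOR G2 = (x XOR (y OR (y XOR (z OR x)))) XOR (y XOR (z OR x))
At x=0, y=0, z=0: circuit gives 0, formula gives 0.
At x=0, y=1, z=1: circuit gives 1, formula gives 1.
Agrees on all 8 inputs.

Yes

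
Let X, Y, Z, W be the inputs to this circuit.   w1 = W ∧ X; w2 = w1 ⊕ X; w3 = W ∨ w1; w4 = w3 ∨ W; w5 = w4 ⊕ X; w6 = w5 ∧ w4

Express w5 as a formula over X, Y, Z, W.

w1 = W ∧ X
w3 = W ∨ w1 = W ∨ (W ∧ X)
w4 = w3 ∨ W = (W ∨ (W ∧ X)) ∨ W
w5 = w4 ⊕ X = ((W ∨ (W ∧ X)) ∨ W) ⊕ X

((W ∨ (W ∧ X)) ∨ W) ⊕ X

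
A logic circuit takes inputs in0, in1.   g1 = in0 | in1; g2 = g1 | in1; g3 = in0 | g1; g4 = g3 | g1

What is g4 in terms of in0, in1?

(in0 | (in0 | in1)) | (in0 | in1)

g1 = in0 | in1
g3 = in0 | g1 = in0 | (in0 | in1)
g4 = g3 | g1 = (in0 | (in0 | in1)) | (in0 | in1)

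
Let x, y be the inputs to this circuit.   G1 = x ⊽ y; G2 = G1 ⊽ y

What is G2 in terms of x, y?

(x ⊽ y) ⊽ y

G1 = x ⊽ y
G2 = G1 ⊽ y = (x ⊽ y) ⊽ y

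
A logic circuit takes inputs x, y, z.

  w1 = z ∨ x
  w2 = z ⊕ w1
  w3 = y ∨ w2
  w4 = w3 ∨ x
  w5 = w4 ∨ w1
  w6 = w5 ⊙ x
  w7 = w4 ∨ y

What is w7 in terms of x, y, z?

((y ∨ (z ⊕ (z ∨ x))) ∨ x) ∨ y

w1 = z ∨ x
w2 = z ⊕ w1 = z ⊕ (z ∨ x)
w3 = y ∨ w2 = y ∨ (z ⊕ (z ∨ x))
w4 = w3 ∨ x = (y ∨ (z ⊕ (z ∨ x))) ∨ x
w7 = w4 ∨ y = ((y ∨ (z ⊕ (z ∨ x))) ∨ x) ∨ y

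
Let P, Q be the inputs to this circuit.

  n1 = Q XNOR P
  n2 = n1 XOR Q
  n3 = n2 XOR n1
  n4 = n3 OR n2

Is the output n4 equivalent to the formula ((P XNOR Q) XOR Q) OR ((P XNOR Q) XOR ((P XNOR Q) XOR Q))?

n1 = Q XNOR P
n2 = n1 XOR Q = (Q XNOR P) XOR Q
n3 = n2 XOR n1 = ((Q XNOR P) XOR Q) XOR (Q XNOR P)
n4 = n3 OR n2 = (((Q XNOR P) XOR Q) XOR (Q XNOR P)) OR ((Q XNOR P) XOR Q)
At P=1, Q=0: circuit gives 0, formula gives 0.
At P=0, Q=0: circuit gives 1, formula gives 1.
Agrees on all 4 inputs.

Yes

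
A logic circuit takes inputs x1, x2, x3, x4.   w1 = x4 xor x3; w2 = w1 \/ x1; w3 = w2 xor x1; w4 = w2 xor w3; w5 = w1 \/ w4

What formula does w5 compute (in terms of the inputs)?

(x4 xor x3) \/ (((x4 xor x3) \/ x1) xor (((x4 xor x3) \/ x1) xor x1))

w1 = x4 xor x3
w2 = w1 \/ x1 = (x4 xor x3) \/ x1
w3 = w2 xor x1 = ((x4 xor x3) \/ x1) xor x1
w4 = w2 xor w3 = ((x4 xor x3) \/ x1) xor (((x4 xor x3) \/ x1) xor x1)
w5 = w1 \/ w4 = (x4 xor x3) \/ (((x4 xor x3) \/ x1) xor (((x4 xor x3) \/ x1) xor x1))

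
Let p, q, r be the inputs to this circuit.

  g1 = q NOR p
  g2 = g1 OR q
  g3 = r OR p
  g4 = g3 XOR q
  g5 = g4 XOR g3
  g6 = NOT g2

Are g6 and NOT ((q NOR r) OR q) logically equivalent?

No

g1 = q NOR p
g2 = g1 OR q = (q NOR p) OR q
g6 = NOT g2 = NOT ((q NOR p) OR q)
At p=0, q=0, r=1: circuit gives 0, formula gives 1.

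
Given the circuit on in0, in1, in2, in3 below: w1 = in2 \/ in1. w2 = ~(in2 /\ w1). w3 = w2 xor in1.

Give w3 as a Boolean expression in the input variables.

(~(in2 /\ (in2 \/ in1))) xor in1

w1 = in2 \/ in1
w2 = ~(in2 /\ w1) = ~(in2 /\ (in2 \/ in1))
w3 = w2 xor in1 = (~(in2 /\ (in2 \/ in1))) xor in1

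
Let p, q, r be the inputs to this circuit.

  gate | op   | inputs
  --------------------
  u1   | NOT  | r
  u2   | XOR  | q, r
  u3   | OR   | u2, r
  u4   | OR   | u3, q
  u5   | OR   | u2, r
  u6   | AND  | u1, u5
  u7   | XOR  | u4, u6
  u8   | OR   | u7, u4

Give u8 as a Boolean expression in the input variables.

u1 = NOT r
u2 = q XOR r
u3 = u2 OR r = (q XOR r) OR r
u4 = u3 OR q = ((q XOR r) OR r) OR q
u5 = u2 OR r = (q XOR r) OR r
u6 = u1 AND u5 = NOT r AND ((q XOR r) OR r)
u7 = u4 XOR u6 = (((q XOR r) OR r) OR q) XOR (NOT r AND ((q XOR r) OR r))
u8 = u7 OR u4 = ((((q XOR r) OR r) OR q) XOR (NOT r AND ((q XOR r) OR r))) OR (((q XOR r) OR r) OR q)

((((q XOR r) OR r) OR q) XOR (NOT r AND ((q XOR r) OR r))) OR (((q XOR r) OR r) OR q)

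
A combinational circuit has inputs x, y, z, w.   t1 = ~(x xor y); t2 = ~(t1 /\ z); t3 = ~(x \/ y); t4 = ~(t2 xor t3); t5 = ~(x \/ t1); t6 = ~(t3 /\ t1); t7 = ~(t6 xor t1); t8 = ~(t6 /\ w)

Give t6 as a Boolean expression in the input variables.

~((~(x \/ y)) /\ (~(x xor y)))

t1 = ~(x xor y)
t3 = ~(x \/ y)
t6 = ~(t3 /\ t1) = ~((~(x \/ y)) /\ (~(x xor y)))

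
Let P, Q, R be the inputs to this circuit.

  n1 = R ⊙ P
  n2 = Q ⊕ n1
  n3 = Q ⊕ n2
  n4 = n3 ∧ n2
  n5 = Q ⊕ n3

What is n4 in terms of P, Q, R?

(Q ⊕ (Q ⊕ (R ⊙ P))) ∧ (Q ⊕ (R ⊙ P))

n1 = R ⊙ P
n2 = Q ⊕ n1 = Q ⊕ (R ⊙ P)
n3 = Q ⊕ n2 = Q ⊕ (Q ⊕ (R ⊙ P))
n4 = n3 ∧ n2 = (Q ⊕ (Q ⊕ (R ⊙ P))) ∧ (Q ⊕ (R ⊙ P))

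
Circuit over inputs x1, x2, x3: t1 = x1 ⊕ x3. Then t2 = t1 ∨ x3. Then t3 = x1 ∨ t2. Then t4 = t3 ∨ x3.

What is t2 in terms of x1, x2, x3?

t1 = x1 ⊕ x3
t2 = t1 ∨ x3 = (x1 ⊕ x3) ∨ x3

(x1 ⊕ x3) ∨ x3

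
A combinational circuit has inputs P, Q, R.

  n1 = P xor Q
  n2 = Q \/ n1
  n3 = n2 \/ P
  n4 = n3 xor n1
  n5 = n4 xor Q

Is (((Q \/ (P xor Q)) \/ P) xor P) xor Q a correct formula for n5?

n1 = P xor Q
n2 = Q \/ n1 = Q \/ (P xor Q)
n3 = n2 \/ P = (Q \/ (P xor Q)) \/ P
n4 = n3 xor n1 = ((Q \/ (P xor Q)) \/ P) xor (P xor Q)
n5 = n4 xor Q = (((Q \/ (P xor Q)) \/ P) xor (P xor Q)) xor Q
At P=0, Q=1, R=0: circuit gives 1, formula gives 0.

No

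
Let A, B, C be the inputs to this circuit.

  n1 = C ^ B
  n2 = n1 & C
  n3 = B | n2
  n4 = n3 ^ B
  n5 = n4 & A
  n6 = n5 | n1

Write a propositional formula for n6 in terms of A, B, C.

(((B | ((C ^ B) & C)) ^ B) & A) | (C ^ B)

n1 = C ^ B
n2 = n1 & C = (C ^ B) & C
n3 = B | n2 = B | ((C ^ B) & C)
n4 = n3 ^ B = (B | ((C ^ B) & C)) ^ B
n5 = n4 & A = ((B | ((C ^ B) & C)) ^ B) & A
n6 = n5 | n1 = (((B | ((C ^ B) & C)) ^ B) & A) | (C ^ B)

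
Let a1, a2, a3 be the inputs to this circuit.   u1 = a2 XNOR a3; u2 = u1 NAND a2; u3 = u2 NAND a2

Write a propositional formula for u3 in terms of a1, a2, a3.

((a2 XNOR a3) NAND a2) NAND a2

u1 = a2 XNOR a3
u2 = u1 NAND a2 = (a2 XNOR a3) NAND a2
u3 = u2 NAND a2 = ((a2 XNOR a3) NAND a2) NAND a2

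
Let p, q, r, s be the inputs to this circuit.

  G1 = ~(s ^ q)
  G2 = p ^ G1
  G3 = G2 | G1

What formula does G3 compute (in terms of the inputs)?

G1 = ~(s ^ q)
G2 = p ^ G1 = p ^ (~(s ^ q))
G3 = G2 | G1 = (p ^ (~(s ^ q))) | (~(s ^ q))

(p ^ (~(s ^ q))) | (~(s ^ q))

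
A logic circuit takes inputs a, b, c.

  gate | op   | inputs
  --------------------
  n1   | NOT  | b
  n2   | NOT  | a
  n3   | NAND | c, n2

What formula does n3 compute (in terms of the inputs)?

n2 = NOT a
n3 = c NAND n2 = c NAND NOT a

c NAND NOT a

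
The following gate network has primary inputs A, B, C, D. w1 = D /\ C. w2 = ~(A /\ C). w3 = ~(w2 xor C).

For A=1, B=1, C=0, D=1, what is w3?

0

w2 = ~(1 /\ 0) = 1
w3 = ~(1 xor 0) = 0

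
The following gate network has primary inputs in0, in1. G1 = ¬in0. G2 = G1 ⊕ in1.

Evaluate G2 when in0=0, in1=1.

0

G1 = ¬0 = 1
G2 = 1 ⊕ 1 = 0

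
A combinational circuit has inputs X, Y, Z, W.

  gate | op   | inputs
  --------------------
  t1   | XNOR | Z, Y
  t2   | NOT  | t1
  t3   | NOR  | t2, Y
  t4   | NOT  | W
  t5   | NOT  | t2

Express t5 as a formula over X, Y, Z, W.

t1 = Z XNOR Y
t2 = NOT t1 = NOT (Z XNOR Y)
t5 = NOT t2 = NOT NOT (Z XNOR Y)

NOT NOT (Z XNOR Y)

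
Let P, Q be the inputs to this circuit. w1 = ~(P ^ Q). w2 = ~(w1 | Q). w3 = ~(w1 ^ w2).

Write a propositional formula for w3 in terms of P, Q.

w1 = ~(P ^ Q)
w2 = ~(w1 | Q) = ~((~(P ^ Q)) | Q)
w3 = ~(w1 ^ w2) = ~((~(P ^ Q)) ^ (~((~(P ^ Q)) | Q)))

~((~(P ^ Q)) ^ (~((~(P ^ Q)) | Q)))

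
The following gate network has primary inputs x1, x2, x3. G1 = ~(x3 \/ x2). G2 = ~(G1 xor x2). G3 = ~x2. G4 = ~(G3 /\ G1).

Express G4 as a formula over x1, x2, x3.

~(~x2 /\ (~(x3 \/ x2)))

G1 = ~(x3 \/ x2)
G3 = ~x2
G4 = ~(G3 /\ G1) = ~(~x2 /\ (~(x3 \/ x2)))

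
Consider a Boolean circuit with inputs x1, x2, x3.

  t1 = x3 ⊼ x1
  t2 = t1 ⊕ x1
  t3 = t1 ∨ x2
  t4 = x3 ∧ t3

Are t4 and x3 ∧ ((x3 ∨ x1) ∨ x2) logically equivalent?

t1 = x3 ⊼ x1
t3 = t1 ∨ x2 = (x3 ⊼ x1) ∨ x2
t4 = x3 ∧ t3 = x3 ∧ ((x3 ⊼ x1) ∨ x2)
At x1=1, x2=0, x3=1: circuit gives 0, formula gives 1.

No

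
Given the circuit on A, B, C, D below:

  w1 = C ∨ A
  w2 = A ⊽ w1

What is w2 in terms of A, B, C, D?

A ⊽ (C ∨ A)

w1 = C ∨ A
w2 = A ⊽ w1 = A ⊽ (C ∨ A)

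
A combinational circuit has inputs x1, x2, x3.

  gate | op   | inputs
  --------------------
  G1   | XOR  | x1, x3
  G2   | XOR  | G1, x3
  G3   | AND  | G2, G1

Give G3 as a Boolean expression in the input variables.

G1 = x1 XOR x3
G2 = G1 XOR x3 = (x1 XOR x3) XOR x3
G3 = G2 AND G1 = ((x1 XOR x3) XOR x3) AND (x1 XOR x3)

((x1 XOR x3) XOR x3) AND (x1 XOR x3)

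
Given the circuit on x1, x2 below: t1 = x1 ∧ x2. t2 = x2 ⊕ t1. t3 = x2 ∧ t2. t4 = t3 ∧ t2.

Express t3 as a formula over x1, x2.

x2 ∧ (x2 ⊕ (x1 ∧ x2))

t1 = x1 ∧ x2
t2 = x2 ⊕ t1 = x2 ⊕ (x1 ∧ x2)
t3 = x2 ∧ t2 = x2 ∧ (x2 ⊕ (x1 ∧ x2))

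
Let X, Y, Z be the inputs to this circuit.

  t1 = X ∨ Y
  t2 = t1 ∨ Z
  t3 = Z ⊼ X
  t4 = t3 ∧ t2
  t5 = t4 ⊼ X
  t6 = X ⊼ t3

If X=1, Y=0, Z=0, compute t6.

t3 = 0 ⊼ 1 = 1
t6 = 1 ⊼ 1 = 0

0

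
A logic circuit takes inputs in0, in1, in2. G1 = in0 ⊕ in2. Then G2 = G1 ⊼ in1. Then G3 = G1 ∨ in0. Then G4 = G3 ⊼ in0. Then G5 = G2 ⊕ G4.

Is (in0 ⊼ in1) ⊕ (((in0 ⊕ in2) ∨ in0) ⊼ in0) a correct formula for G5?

No

G1 = in0 ⊕ in2
G2 = G1 ⊼ in1 = (in0 ⊕ in2) ⊼ in1
G3 = G1 ∨ in0 = (in0 ⊕ in2) ∨ in0
G4 = G3 ⊼ in0 = ((in0 ⊕ in2) ∨ in0) ⊼ in0
G5 = G2 ⊕ G4 = ((in0 ⊕ in2) ⊼ in1) ⊕ (((in0 ⊕ in2) ∨ in0) ⊼ in0)
At in0=0, in1=1, in2=1: circuit gives 1, formula gives 0.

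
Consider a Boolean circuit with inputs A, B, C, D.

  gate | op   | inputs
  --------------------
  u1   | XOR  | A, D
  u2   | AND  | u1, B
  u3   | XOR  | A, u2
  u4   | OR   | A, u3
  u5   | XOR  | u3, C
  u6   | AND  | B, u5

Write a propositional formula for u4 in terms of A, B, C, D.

u1 = A XOR D
u2 = u1 AND B = (A XOR D) AND B
u3 = A XOR u2 = A XOR ((A XOR D) AND B)
u4 = A OR u3 = A OR (A XOR ((A XOR D) AND B))

A OR (A XOR ((A XOR D) AND B))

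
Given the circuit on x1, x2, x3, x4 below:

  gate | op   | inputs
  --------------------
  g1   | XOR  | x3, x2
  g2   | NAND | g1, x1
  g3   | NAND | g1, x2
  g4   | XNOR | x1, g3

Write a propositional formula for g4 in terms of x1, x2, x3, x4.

g1 = x3 XOR x2
g3 = g1 NAND x2 = (x3 XOR x2) NAND x2
g4 = x1 XNOR g3 = x1 XNOR ((x3 XOR x2) NAND x2)

x1 XNOR ((x3 XOR x2) NAND x2)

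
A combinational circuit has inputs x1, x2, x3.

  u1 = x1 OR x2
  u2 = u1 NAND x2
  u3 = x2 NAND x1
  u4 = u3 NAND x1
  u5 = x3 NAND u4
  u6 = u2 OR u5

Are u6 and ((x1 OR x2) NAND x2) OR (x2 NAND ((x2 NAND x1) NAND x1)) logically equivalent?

u1 = x1 OR x2
u2 = u1 NAND x2 = (x1 OR x2) NAND x2
u3 = x2 NAND x1
u4 = u3 NAND x1 = (x2 NAND x1) NAND x1
u5 = x3 NAND u4 = x3 NAND ((x2 NAND x1) NAND x1)
u6 = u2 OR u5 = ((x1 OR x2) NAND x2) OR (x3 NAND ((x2 NAND x1) NAND x1))
At x1=0, x2=1, x3=0: circuit gives 1, formula gives 0.

No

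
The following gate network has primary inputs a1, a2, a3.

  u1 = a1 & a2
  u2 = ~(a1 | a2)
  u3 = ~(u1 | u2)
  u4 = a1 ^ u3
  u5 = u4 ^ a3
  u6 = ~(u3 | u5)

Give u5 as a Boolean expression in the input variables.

(a1 ^ (~((a1 & a2) | (~(a1 | a2))))) ^ a3

u1 = a1 & a2
u2 = ~(a1 | a2)
u3 = ~(u1 | u2) = ~((a1 & a2) | (~(a1 | a2)))
u4 = a1 ^ u3 = a1 ^ (~((a1 & a2) | (~(a1 | a2))))
u5 = u4 ^ a3 = (a1 ^ (~((a1 & a2) | (~(a1 | a2))))) ^ a3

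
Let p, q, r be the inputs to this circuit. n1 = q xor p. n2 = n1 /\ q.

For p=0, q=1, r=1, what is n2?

n1 = 1 xor 0 = 1
n2 = 1 /\ 1 = 1

1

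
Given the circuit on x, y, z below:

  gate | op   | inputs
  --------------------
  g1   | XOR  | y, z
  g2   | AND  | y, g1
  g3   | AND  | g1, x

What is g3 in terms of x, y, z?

g1 = y XOR z
g3 = g1 AND x = (y XOR z) AND x

(y XOR z) AND x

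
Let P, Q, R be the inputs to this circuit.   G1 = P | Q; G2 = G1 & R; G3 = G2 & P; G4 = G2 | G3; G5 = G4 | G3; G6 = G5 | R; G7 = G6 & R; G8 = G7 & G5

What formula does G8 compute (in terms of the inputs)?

((((((P | Q) & R) | (((P | Q) & R) & P)) | (((P | Q) & R) & P)) | R) & R) & ((((P | Q) & R) | (((P | Q) & R) & P)) | (((P | Q) & R) & P))

G1 = P | Q
G2 = G1 & R = (P | Q) & R
G3 = G2 & P = ((P | Q) & R) & P
G4 = G2 | G3 = ((P | Q) & R) | (((P | Q) & R) & P)
G5 = G4 | G3 = (((P | Q) & R) | (((P | Q) & R) & P)) | (((P | Q) & R) & P)
G6 = G5 | R = ((((P | Q) & R) | (((P | Q) & R) & P)) | (((P | Q) & R) & P)) | R
G7 = G6 & R = (((((P | Q) & R) | (((P | Q) & R) & P)) | (((P | Q) & R) & P)) | R) & R
G8 = G7 & G5 = ((((((P | Q) & R) | (((P | Q) & R) & P)) | (((P | Q) & R) & P)) | R) & R) & ((((P | Q) & R) | (((P | Q) & R) & P)) | (((P | Q) & R) & P))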